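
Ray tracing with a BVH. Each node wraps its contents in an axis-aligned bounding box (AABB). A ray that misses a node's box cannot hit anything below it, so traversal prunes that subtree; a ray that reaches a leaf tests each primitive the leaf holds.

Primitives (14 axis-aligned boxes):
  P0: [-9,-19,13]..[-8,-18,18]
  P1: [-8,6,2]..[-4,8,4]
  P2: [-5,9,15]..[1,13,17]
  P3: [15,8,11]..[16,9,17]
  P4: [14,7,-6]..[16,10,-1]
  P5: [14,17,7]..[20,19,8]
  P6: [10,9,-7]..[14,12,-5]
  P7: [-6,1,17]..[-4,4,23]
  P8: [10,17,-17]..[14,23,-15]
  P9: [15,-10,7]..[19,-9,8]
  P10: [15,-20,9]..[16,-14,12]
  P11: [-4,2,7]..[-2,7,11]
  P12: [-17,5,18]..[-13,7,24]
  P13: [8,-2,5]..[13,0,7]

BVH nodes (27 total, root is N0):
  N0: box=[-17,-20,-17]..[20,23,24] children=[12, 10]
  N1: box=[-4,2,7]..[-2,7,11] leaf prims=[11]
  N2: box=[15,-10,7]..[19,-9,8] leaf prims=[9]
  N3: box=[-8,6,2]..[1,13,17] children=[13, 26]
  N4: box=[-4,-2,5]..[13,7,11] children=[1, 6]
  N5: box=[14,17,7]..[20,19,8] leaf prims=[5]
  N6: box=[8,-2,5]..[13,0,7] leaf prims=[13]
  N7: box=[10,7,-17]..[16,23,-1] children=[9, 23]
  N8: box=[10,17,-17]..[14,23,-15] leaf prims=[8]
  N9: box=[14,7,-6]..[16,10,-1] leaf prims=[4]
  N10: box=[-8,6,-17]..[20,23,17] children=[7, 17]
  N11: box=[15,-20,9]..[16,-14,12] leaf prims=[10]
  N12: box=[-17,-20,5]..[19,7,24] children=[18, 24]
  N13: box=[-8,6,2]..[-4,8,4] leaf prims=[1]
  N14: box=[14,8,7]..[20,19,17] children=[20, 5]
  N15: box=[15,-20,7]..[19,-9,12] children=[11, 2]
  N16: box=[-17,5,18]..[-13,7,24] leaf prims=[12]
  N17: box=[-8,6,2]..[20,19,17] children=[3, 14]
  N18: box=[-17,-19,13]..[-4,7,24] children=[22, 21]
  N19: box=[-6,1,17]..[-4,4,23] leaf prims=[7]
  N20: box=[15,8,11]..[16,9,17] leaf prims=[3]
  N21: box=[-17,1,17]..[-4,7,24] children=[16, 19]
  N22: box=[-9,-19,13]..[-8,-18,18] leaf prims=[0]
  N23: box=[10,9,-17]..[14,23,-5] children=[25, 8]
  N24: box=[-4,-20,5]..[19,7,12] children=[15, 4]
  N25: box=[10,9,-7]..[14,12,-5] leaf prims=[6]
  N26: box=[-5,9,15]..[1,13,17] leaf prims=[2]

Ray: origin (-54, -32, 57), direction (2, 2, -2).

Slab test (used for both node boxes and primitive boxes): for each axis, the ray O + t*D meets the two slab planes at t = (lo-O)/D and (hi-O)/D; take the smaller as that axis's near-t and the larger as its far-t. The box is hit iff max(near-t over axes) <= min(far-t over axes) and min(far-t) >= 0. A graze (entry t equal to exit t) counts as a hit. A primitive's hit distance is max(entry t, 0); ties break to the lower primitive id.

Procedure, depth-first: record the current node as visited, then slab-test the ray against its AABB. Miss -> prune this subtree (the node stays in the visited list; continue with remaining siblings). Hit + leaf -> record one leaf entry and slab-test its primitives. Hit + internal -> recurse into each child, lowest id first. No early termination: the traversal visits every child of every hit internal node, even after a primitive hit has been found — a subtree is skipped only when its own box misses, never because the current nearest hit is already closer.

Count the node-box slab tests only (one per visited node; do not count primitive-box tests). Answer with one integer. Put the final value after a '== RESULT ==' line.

Trace the traversal:
N0 x:[37/2,37] y:[6,55/2] z:[33/2,37] -> hit [37/2,55/2], descend [10, 12]
  N10 x:[23,37] y:[19,55/2] z:[20,37] -> hit [23,55/2], descend [7, 17]
    N7 x:[32,35] y:[39/2,55/2] z:[29,37] -> miss, prune
    N17 x:[23,37] y:[19,51/2] z:[20,55/2] -> hit [23,51/2], descend [3, 14]
      N3 x:[23,55/2] y:[19,45/2] z:[20,55/2] -> miss, prune
      N14 x:[34,37] y:[20,51/2] z:[20,25] -> miss, prune
  N12 x:[37/2,73/2] y:[6,39/2] z:[33/2,26] -> hit [37/2,39/2], descend [18, 24]
    N18 x:[37/2,25] y:[13/2,39/2] z:[33/2,22] -> hit [37/2,39/2], descend [21, 22]
      N21 x:[37/2,25] y:[33/2,39/2] z:[33/2,20] -> hit [37/2,39/2], descend [16, 19]
        N16 x:[37/2,41/2] y:[37/2,39/2] z:[33/2,39/2] -> hit [37/2,39/2] leaf, test {P12@t=37/2}
        N19 x:[24,25] y:[33/2,18] z:[17,20] -> miss, prune
      N22 x:[45/2,23] y:[13/2,7] z:[39/2,22] -> miss, prune
    N24 x:[25,73/2] y:[6,39/2] z:[45/2,26] -> miss, prune

13 AABB tests over nodes [0, 10, 7, 17, 3, 14, 12, 18, 21, 16, 19, 22, 24]; 1 leaf entered; closest P12.

== RESULT ==
13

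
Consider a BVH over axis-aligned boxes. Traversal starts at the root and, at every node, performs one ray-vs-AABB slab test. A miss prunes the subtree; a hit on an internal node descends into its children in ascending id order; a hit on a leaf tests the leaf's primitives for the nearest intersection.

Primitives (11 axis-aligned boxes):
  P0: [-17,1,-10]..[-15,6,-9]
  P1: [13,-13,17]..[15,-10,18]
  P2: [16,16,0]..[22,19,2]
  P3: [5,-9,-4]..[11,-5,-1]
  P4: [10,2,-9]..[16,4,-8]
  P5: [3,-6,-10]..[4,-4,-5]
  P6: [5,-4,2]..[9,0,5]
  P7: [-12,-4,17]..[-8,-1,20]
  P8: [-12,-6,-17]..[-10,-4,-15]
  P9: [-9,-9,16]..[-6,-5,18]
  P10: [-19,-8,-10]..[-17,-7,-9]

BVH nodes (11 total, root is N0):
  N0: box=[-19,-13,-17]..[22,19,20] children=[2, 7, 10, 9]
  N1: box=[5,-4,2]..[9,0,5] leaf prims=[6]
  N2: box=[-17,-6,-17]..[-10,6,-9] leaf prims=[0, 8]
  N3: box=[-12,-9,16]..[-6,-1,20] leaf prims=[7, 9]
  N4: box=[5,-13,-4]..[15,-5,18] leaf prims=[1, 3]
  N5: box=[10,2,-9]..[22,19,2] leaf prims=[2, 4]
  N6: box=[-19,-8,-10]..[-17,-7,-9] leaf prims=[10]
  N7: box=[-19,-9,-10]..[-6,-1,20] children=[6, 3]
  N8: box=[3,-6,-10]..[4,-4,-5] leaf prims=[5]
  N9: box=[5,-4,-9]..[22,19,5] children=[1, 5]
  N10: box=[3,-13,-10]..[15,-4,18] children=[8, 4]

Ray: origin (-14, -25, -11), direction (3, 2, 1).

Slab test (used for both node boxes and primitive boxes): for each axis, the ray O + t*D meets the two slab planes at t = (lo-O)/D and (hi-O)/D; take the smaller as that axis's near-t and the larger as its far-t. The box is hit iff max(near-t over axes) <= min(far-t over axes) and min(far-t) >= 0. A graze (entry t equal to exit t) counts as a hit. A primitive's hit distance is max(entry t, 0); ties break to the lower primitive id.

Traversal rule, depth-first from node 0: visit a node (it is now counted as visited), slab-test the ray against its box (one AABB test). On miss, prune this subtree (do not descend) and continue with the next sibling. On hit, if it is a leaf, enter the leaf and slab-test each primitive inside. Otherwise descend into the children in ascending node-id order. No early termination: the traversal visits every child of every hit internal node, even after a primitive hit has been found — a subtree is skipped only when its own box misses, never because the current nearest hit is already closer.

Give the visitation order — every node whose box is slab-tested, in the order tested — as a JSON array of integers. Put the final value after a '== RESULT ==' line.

Traverse from the root:
N0 x:[-5/3,12] y:[6,22] z:[-6,31] -> hit [6,12], descend [2, 7, 9, 10]
  N2 x:[-1,4/3] y:[19/2,31/2] z:[-6,2] -> miss, prune
  N7 x:[-5/3,8/3] y:[8,12] z:[1,31] -> miss, prune
  N9 x:[19/3,12] y:[21/2,22] z:[2,16] -> hit [21/2,12], descend [1, 5]
    N1 x:[19/3,23/3] y:[21/2,25/2] z:[13,16] -> miss, prune
    N5 x:[8,12] y:[27/2,22] z:[2,13] -> miss, prune
  N10 x:[17/3,29/3] y:[6,21/2] z:[1,29] -> hit [6,29/3], descend [4, 8]
    N4 x:[19/3,29/3] y:[6,10] z:[7,29] -> hit [7,29/3] leaf, test {P1(miss), P3@t=8}
    N8 x:[17/3,6] y:[19/2,21/2] z:[1,6] -> miss, prune

Visited [0, 2, 7, 9, 1, 5, 10, 4, 8]. Tests: 9 box, 1 leaf. Nearest: P3.

== RESULT ==
[0, 2, 7, 9, 1, 5, 10, 4, 8]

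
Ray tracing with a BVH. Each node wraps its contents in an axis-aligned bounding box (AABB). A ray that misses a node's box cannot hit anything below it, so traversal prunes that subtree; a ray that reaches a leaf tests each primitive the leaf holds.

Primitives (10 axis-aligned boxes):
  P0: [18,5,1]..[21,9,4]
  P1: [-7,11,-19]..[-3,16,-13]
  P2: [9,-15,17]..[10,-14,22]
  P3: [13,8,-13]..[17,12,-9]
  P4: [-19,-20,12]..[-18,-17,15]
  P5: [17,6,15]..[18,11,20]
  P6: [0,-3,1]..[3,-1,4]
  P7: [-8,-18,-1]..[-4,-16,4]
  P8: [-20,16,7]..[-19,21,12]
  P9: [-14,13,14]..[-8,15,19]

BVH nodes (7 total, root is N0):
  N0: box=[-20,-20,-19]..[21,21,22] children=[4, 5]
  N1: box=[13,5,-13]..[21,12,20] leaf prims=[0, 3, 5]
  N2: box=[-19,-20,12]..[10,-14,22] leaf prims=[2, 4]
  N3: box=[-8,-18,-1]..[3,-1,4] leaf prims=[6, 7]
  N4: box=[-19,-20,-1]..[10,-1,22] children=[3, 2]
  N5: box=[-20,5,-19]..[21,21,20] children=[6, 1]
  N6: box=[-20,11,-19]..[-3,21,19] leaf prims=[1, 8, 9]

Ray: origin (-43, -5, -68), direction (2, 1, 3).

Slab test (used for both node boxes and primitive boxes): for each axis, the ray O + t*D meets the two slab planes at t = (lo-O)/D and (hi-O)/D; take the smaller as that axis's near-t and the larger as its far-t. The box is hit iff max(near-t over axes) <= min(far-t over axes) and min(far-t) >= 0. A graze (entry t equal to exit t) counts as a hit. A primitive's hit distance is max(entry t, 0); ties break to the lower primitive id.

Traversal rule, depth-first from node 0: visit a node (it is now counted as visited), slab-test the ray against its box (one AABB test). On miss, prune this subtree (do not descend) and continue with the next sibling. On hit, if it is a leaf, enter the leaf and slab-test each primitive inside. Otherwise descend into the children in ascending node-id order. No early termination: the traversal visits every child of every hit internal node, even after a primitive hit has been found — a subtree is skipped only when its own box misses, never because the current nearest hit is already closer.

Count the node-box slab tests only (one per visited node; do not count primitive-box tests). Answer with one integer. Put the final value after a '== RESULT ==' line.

Walk:
N0 x:[23/2,32] y:[-15,26] z:[49/3,30] -> hit [49/3,26], descend [4, 5]
  N4 x:[12,53/2] y:[-15,4] z:[67/3,30] -> miss, prune
  N5 x:[23/2,32] y:[10,26] z:[49/3,88/3] -> hit [49/3,26], descend [1, 6]
    N1 x:[28,32] y:[10,17] z:[55/3,88/3] -> miss, prune
    N6 x:[23/2,20] y:[16,26] z:[49/3,29] -> hit [49/3,20] leaf, test {P1@t=18, P8(miss), P9(miss)}

Visited [0, 4, 5, 1, 6]. Tests: 5 box, 1 leaf. Nearest: P1.

== RESULT ==
5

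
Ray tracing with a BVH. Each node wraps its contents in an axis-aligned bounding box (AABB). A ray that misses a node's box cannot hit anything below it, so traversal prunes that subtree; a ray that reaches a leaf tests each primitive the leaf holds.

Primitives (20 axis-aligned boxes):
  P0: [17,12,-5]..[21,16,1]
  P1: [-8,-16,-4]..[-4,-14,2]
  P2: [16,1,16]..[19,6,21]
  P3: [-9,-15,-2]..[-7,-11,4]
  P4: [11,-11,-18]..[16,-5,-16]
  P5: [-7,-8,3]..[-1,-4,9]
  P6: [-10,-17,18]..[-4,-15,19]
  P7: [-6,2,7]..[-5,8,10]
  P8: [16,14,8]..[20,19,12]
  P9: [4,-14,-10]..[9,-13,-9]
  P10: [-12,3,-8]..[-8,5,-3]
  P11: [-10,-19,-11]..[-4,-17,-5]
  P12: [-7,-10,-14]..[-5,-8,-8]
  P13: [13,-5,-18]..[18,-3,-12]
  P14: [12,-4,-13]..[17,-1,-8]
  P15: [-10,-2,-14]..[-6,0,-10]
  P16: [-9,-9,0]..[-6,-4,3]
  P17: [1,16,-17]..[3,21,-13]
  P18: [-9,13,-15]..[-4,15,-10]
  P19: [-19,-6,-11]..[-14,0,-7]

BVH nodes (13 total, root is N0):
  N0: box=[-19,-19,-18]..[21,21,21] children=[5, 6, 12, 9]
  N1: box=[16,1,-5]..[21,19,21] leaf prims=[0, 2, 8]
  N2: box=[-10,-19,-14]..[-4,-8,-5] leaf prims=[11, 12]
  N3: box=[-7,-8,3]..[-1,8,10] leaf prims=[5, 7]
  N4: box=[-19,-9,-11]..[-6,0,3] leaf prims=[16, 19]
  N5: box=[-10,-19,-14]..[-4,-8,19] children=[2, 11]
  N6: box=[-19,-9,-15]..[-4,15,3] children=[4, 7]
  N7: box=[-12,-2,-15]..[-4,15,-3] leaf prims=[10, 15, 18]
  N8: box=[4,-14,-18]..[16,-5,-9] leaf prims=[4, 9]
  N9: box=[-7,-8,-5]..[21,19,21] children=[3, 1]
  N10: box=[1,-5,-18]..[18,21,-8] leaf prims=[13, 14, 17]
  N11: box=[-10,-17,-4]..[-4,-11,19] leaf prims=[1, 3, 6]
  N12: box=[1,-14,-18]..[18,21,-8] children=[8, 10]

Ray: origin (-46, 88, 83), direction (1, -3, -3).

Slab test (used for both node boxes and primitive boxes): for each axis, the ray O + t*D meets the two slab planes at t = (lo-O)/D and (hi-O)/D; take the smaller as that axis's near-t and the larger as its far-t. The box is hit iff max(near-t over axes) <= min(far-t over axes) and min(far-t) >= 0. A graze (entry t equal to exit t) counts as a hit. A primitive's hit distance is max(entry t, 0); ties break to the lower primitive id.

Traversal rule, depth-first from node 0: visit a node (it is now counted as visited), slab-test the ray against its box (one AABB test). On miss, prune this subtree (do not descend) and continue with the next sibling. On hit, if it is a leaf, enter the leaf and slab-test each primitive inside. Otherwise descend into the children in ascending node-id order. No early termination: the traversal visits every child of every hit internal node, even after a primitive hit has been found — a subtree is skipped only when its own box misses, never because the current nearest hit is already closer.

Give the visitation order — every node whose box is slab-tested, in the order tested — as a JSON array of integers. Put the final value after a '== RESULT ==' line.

Traverse from the root:
N0 x:[27,67] y:[67/3,107/3] z:[62/3,101/3] -> hit [27,101/3], descend [5, 6, 9, 12]
  N5 x:[36,42] y:[32,107/3] z:[64/3,97/3] -> miss, prune
  N6 x:[27,42] y:[73/3,97/3] z:[80/3,98/3] -> hit [27,97/3], descend [4, 7]
    N4 x:[27,40] y:[88/3,97/3] z:[80/3,94/3] -> hit [88/3,94/3] leaf, test {P16(miss), P19@t=30}
    N7 x:[34,42] y:[73/3,30] z:[86/3,98/3] -> miss, prune
  N9 x:[39,67] y:[23,32] z:[62/3,88/3] -> miss, prune
  N12 x:[47,64] y:[67/3,34] z:[91/3,101/3] -> miss, prune

order=[0, 5, 6, 4, 7, 9, 12]  |boxes|=7  |leaves|=1  hit=P19

== RESULT ==
[0, 5, 6, 4, 7, 9, 12]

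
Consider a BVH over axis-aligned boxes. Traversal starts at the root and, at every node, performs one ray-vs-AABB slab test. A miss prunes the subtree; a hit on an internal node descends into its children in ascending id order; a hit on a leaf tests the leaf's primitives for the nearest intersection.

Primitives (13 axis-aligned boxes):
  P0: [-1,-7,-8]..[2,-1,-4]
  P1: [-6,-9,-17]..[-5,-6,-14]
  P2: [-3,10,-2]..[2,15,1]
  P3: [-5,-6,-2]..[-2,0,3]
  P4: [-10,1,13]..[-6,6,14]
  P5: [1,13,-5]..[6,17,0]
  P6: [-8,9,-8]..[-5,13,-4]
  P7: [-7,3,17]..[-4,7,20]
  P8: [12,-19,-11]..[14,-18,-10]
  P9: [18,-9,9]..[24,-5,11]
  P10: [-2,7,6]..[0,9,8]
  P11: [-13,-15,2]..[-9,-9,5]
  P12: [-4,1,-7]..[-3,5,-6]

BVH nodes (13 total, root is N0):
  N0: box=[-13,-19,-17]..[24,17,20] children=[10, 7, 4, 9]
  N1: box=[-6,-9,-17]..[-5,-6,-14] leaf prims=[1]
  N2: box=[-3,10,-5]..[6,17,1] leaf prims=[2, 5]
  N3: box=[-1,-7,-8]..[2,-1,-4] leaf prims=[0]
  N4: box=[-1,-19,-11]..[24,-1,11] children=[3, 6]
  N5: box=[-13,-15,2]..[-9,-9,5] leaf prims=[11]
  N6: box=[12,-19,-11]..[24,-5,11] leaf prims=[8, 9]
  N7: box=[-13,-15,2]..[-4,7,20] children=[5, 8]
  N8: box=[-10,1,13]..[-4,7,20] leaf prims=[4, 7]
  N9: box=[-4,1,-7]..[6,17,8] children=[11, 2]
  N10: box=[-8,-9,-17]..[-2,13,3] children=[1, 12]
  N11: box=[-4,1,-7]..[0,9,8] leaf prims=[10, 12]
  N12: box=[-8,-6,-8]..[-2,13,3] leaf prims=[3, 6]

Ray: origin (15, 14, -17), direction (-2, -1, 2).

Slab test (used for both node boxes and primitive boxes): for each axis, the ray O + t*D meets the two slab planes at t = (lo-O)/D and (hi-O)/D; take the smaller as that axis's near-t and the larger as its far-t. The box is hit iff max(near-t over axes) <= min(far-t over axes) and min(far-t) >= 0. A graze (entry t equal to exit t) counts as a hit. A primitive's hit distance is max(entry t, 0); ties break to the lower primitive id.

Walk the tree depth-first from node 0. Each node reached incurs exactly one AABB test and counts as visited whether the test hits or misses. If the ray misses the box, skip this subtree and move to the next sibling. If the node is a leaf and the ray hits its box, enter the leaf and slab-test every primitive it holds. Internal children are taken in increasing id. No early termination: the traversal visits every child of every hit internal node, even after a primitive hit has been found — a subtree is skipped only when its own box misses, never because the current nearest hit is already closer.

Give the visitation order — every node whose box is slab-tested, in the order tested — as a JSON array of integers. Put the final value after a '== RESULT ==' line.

Traverse from the root:
N0 x:[-9/2,14] y:[-3,33] z:[0,37/2] -> hit [0,14], descend [4, 7, 9, 10]
  N4 x:[-9/2,8] y:[15,33] z:[3,14] -> miss, prune
  N7 x:[19/2,14] y:[7,29] z:[19/2,37/2] -> hit [19/2,14], descend [5, 8]
    N5 x:[12,14] y:[23,29] z:[19/2,11] -> miss, prune
    N8 x:[19/2,25/2] y:[7,13] z:[15,37/2] -> miss, prune
  N9 x:[9/2,19/2] y:[-3,13] z:[5,25/2] -> hit [5,19/2], descend [2, 11]
    N2 x:[9/2,9] y:[-3,4] z:[6,9] -> miss, prune
    N11 x:[15/2,19/2] y:[5,13] z:[5,25/2] -> hit [15/2,19/2] leaf, test {P10(miss), P12(miss)}
  N10 x:[17/2,23/2] y:[1,23] z:[0,10] -> hit [17/2,10], descend [1, 12]
    N1 x:[10,21/2] y:[20,23] z:[0,3/2] -> miss, prune
    N12 x:[17/2,23/2] y:[1,20] z:[9/2,10] -> hit [17/2,10] leaf, test {P3(miss), P6(miss)}

Summary -> nodes [0, 4, 7, 5, 8, 9, 2, 11, 10, 1, 12]; box-tests=11; leaf-entries=2; first=miss

== RESULT ==
[0, 4, 7, 5, 8, 9, 2, 11, 10, 1, 12]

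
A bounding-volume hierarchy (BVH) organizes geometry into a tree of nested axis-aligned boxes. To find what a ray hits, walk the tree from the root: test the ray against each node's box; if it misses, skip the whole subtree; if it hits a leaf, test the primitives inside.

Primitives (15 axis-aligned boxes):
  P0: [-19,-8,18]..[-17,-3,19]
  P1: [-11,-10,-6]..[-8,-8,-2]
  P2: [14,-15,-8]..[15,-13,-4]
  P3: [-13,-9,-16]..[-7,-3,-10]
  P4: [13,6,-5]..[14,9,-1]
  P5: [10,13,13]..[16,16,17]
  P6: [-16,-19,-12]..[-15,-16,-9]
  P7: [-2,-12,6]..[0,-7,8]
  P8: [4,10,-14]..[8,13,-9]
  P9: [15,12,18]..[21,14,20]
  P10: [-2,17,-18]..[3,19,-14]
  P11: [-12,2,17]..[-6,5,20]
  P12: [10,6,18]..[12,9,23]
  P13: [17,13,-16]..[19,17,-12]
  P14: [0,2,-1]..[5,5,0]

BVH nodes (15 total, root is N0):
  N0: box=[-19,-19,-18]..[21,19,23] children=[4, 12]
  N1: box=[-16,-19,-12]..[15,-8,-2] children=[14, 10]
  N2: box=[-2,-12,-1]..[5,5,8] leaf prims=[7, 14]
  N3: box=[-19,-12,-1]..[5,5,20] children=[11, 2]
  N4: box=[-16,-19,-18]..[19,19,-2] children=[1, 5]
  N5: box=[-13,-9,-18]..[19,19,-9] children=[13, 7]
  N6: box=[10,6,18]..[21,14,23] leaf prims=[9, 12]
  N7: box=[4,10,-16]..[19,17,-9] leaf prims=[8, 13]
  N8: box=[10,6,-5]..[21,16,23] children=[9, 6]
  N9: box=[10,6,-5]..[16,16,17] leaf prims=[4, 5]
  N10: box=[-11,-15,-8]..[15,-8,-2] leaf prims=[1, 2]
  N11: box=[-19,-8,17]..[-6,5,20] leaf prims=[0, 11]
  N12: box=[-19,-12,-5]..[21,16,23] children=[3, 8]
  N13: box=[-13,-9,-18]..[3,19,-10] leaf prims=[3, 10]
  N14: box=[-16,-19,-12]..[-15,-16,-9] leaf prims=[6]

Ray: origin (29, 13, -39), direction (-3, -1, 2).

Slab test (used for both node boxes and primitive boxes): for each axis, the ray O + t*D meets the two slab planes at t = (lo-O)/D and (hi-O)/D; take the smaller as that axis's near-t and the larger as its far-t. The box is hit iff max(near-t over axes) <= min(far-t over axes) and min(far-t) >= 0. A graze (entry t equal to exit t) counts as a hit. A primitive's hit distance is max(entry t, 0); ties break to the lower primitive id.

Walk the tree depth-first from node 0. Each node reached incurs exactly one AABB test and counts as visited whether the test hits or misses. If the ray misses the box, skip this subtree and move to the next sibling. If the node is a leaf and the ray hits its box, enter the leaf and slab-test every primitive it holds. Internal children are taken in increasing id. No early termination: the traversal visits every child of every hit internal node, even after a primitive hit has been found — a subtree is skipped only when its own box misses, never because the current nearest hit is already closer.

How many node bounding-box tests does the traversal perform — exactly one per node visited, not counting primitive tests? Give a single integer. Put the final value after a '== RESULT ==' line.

Traverse from the root:
N0 x:[8/3,16] y:[-6,32] z:[21/2,31] -> hit [21/2,16], descend [4, 12]
  N4 x:[10/3,15] y:[-6,32] z:[21/2,37/2] -> hit [21/2,15], descend [1, 5]
    N1 x:[14/3,15] y:[21,32] z:[27/2,37/2] -> miss, prune
    N5 x:[10/3,14] y:[-6,22] z:[21/2,15] -> hit [21/2,14], descend [7, 13]
      N7 x:[10/3,25/3] y:[-4,3] z:[23/2,15] -> miss, prune
      N13 x:[26/3,14] y:[-6,22] z:[21/2,29/2] -> hit [21/2,14] leaf, test {P3(miss), P10(miss)}
  N12 x:[8/3,16] y:[-3,25] z:[17,31] -> miss, prune

Summary -> nodes [0, 4, 1, 5, 7, 13, 12]; box-tests=7; leaf-entries=1; first=miss

== RESULT ==
7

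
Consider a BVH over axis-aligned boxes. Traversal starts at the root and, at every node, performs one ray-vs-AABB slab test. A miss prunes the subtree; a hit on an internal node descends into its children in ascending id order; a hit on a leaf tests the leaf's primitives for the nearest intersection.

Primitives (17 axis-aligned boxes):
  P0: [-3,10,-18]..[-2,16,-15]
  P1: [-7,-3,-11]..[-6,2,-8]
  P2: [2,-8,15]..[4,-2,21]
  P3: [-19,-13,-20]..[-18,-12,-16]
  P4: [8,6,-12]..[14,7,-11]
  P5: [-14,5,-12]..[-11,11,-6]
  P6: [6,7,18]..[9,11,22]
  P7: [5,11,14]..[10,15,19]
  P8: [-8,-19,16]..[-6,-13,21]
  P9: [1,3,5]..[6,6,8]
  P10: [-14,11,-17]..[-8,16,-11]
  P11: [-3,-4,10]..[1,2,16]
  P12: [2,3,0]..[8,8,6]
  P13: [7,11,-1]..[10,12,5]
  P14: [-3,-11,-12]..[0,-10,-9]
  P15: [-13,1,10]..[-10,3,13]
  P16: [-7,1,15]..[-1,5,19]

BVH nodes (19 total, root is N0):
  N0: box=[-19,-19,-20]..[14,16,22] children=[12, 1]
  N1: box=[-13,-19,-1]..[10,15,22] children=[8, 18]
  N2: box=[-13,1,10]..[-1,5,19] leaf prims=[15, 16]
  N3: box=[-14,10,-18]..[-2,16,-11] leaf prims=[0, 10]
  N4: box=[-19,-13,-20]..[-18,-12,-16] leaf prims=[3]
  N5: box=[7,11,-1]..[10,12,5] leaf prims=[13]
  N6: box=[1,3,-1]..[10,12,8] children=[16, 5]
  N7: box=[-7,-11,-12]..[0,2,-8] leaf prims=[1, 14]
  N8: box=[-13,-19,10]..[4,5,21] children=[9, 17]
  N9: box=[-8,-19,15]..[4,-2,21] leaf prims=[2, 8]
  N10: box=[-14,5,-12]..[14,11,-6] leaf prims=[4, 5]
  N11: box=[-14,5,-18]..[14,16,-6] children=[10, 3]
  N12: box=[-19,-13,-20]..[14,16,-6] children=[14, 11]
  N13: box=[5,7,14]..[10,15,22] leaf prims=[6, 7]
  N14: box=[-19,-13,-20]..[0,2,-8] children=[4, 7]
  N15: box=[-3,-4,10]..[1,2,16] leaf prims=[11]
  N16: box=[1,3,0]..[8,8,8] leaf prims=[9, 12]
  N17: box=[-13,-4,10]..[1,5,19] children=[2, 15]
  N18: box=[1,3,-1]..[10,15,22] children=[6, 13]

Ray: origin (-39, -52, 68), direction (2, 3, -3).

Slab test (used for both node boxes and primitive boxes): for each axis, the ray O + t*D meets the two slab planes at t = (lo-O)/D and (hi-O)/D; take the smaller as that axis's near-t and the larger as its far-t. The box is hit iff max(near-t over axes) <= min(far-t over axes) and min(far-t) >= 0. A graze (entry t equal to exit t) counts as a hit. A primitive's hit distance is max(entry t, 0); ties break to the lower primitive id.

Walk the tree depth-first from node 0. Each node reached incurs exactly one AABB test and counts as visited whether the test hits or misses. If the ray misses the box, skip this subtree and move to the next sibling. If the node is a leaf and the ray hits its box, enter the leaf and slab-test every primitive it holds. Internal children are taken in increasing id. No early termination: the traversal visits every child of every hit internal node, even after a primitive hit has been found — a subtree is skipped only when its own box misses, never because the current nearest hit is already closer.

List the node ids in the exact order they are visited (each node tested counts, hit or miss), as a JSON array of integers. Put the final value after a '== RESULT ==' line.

Walk:
N0 x:[10,53/2] y:[11,68/3] z:[46/3,88/3] -> hit [46/3,68/3], descend [1, 12]
  N1 x:[13,49/2] y:[11,67/3] z:[46/3,23] -> hit [46/3,67/3], descend [8, 18]
    N8 x:[13,43/2] y:[11,19] z:[47/3,58/3] -> hit [47/3,19], descend [9, 17]
      N9 x:[31/2,43/2] y:[11,50/3] z:[47/3,53/3] -> hit [47/3,50/3] leaf, test {P2(miss), P8(miss)}
      N17 x:[13,20] y:[16,19] z:[49/3,58/3] -> hit [49/3,19], descend [2, 15]
        N2 x:[13,19] y:[53/3,19] z:[49/3,58/3] -> hit [53/3,19] leaf, test {P15(miss), P16@t=53/3}
        N15 x:[18,20] y:[16,18] z:[52/3,58/3] -> hit [18,18] leaf, test {P11@t=18}
    N18 x:[20,49/2] y:[55/3,67/3] z:[46/3,23] -> hit [20,67/3], descend [6, 13]
      N6 x:[20,49/2] y:[55/3,64/3] z:[20,23] -> hit [20,64/3], descend [5, 16]
        N5 x:[23,49/2] y:[21,64/3] z:[21,23] -> miss, prune
        N16 x:[20,47/2] y:[55/3,20] z:[20,68/3] -> hit [20,20] leaf, test {P9(miss), P12(miss)}
      N13 x:[22,49/2] y:[59/3,67/3] z:[46/3,18] -> miss, prune
  N12 x:[10,53/2] y:[13,68/3] z:[74/3,88/3] -> miss, prune

Visited [0, 1, 8, 9, 17, 2, 15, 18, 6, 5, 16, 13, 12]. Tests: 13 box, 4 leaf. Nearest: P16.

== RESULT ==
[0, 1, 8, 9, 17, 2, 15, 18, 6, 5, 16, 13, 12]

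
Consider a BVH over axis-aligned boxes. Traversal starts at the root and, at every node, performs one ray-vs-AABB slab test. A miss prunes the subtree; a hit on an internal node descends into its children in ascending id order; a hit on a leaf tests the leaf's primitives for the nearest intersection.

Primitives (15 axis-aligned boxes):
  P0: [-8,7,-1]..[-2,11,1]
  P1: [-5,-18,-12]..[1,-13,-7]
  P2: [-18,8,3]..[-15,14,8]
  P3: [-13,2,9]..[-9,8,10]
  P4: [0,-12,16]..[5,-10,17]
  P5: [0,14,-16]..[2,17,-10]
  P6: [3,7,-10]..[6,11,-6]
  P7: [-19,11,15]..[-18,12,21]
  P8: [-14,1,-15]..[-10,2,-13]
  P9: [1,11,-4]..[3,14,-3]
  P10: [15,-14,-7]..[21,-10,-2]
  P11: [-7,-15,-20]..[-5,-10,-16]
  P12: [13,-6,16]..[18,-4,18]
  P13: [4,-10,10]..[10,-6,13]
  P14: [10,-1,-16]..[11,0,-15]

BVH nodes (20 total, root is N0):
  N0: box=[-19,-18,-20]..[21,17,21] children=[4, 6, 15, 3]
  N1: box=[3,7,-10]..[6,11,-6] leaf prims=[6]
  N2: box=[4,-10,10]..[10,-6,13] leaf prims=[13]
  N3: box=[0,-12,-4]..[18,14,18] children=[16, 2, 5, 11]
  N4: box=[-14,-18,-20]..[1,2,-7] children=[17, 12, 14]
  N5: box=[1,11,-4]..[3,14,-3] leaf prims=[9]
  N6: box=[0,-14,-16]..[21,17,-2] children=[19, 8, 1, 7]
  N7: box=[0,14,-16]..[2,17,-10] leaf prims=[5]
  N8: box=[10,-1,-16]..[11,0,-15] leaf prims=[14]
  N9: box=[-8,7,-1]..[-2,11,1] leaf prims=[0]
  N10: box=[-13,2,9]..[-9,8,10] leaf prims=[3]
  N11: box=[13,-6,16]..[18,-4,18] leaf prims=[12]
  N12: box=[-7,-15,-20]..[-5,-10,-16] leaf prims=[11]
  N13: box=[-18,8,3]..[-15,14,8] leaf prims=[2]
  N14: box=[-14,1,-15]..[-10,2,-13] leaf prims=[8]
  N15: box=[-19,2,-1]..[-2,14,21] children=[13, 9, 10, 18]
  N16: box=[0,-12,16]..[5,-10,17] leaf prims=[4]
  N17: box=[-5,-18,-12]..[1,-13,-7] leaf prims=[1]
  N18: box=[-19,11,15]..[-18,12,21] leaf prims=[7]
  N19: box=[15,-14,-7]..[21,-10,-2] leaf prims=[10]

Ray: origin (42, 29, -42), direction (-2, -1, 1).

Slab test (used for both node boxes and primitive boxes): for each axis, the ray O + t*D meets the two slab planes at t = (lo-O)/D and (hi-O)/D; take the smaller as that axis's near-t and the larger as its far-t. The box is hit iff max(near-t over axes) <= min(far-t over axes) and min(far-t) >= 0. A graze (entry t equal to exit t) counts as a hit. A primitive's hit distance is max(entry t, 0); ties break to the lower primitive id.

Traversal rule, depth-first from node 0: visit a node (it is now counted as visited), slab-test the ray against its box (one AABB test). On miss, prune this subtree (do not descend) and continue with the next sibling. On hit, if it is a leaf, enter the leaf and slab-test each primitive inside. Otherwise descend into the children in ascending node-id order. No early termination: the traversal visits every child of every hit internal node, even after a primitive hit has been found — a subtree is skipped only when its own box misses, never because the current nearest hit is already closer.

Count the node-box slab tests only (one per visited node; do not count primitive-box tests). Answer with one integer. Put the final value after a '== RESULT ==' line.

Traverse from the root:
N0 x:[21/2,61/2] y:[12,47] z:[22,63] -> hit [22,61/2], descend [3, 4, 6, 15]
  N3 x:[12,21] y:[15,41] z:[38,60] -> miss, prune
  N4 x:[41/2,28] y:[27,47] z:[22,35] -> hit [27,28], descend [12, 14, 17]
    N12 x:[47/2,49/2] y:[39,44] z:[22,26] -> miss, prune
    N14 x:[26,28] y:[27,28] z:[27,29] -> hit [27,28] leaf, test {P8@t=27}
    N17 x:[41/2,47/2] y:[42,47] z:[30,35] -> miss, prune
  N6 x:[21/2,21] y:[12,43] z:[26,40] -> miss, prune
  N15 x:[22,61/2] y:[15,27] z:[41,63] -> miss, prune

Visited [0, 3, 4, 12, 14, 17, 6, 15]. Tests: 8 box, 1 leaf. Nearest: P8.

== RESULT ==
8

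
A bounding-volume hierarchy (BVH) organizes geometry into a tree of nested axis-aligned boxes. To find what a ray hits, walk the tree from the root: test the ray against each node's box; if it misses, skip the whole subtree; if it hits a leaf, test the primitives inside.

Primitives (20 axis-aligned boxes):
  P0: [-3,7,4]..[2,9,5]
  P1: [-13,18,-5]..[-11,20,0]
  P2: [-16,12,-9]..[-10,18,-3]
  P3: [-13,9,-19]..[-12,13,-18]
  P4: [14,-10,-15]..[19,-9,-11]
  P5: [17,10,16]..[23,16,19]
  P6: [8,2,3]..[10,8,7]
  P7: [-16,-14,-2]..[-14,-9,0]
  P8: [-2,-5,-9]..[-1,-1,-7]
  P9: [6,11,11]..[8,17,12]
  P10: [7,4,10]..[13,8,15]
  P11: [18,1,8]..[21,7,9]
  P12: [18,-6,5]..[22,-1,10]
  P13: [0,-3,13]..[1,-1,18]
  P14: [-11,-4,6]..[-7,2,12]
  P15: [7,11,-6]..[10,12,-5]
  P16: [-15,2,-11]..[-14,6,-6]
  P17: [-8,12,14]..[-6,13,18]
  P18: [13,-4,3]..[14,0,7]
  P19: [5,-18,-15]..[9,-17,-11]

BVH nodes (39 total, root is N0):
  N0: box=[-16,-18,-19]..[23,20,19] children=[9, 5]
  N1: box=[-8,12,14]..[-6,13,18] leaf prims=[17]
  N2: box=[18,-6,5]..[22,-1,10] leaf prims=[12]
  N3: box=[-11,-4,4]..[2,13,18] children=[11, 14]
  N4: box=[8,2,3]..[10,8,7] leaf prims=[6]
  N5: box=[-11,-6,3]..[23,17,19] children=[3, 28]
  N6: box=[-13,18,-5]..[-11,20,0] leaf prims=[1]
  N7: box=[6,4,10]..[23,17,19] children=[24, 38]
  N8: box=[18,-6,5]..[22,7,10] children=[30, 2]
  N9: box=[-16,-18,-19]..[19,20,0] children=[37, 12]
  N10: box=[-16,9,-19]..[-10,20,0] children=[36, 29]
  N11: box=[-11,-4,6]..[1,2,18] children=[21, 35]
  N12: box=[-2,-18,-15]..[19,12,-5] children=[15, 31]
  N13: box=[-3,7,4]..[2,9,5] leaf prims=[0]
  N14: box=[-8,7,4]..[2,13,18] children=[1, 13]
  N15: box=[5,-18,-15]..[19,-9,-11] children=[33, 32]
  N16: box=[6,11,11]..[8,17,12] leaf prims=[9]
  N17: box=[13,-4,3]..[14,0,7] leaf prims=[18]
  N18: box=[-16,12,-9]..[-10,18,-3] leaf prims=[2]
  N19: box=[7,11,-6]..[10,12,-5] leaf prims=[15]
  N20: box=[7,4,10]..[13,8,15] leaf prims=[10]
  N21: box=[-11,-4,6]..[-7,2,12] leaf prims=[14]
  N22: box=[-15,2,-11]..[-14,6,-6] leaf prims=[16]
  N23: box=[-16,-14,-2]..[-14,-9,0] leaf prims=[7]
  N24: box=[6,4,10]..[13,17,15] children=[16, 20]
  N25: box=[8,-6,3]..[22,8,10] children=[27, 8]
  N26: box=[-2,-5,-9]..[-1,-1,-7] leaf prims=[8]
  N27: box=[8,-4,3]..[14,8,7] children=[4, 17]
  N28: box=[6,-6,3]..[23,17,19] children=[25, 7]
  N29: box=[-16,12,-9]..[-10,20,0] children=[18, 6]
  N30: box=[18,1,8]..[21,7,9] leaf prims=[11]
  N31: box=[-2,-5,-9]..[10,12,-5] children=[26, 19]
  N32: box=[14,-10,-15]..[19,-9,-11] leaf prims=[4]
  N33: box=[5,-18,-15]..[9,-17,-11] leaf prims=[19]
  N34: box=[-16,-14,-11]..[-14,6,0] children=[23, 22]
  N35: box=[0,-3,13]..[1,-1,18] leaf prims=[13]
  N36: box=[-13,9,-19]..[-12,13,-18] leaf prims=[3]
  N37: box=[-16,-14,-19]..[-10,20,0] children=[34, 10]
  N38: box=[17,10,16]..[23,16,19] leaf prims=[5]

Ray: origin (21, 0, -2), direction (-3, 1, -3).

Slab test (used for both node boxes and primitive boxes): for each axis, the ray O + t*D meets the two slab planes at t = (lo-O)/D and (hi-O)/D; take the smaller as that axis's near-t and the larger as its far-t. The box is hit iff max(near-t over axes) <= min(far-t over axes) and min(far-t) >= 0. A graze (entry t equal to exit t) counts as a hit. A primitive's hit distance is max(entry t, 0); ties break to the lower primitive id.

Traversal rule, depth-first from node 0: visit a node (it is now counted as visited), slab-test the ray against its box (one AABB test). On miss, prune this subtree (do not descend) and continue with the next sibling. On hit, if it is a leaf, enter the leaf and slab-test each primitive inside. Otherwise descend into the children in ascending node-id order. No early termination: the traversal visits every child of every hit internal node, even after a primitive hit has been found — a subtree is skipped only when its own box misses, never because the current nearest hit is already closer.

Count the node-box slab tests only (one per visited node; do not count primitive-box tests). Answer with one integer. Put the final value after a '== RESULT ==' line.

Trace the traversal:
N0 x:[-2/3,37/3] y:[-18,20] z:[-7,17/3] -> hit [-2/3,17/3], descend [5, 9]
  N5 x:[-2/3,32/3] y:[-6,17] z:[-7,-5/3] -> miss, prune
  N9 x:[2/3,37/3] y:[-18,20] z:[-2/3,17/3] -> hit [2/3,17/3], descend [12, 37]
    N12 x:[2/3,23/3] y:[-18,12] z:[1,13/3] -> hit [1,13/3], descend [15, 31]
      N15 x:[2/3,16/3] y:[-18,-9] z:[3,13/3] -> miss, prune
      N31 x:[11/3,23/3] y:[-5,12] z:[1,7/3] -> miss, prune
    N37 x:[31/3,37/3] y:[-14,20] z:[-2/3,17/3] -> miss, prune

Visited [0, 5, 9, 12, 15, 31, 37]. Tests: 7 box, 0 leaf. Nearest: miss.

== RESULT ==
7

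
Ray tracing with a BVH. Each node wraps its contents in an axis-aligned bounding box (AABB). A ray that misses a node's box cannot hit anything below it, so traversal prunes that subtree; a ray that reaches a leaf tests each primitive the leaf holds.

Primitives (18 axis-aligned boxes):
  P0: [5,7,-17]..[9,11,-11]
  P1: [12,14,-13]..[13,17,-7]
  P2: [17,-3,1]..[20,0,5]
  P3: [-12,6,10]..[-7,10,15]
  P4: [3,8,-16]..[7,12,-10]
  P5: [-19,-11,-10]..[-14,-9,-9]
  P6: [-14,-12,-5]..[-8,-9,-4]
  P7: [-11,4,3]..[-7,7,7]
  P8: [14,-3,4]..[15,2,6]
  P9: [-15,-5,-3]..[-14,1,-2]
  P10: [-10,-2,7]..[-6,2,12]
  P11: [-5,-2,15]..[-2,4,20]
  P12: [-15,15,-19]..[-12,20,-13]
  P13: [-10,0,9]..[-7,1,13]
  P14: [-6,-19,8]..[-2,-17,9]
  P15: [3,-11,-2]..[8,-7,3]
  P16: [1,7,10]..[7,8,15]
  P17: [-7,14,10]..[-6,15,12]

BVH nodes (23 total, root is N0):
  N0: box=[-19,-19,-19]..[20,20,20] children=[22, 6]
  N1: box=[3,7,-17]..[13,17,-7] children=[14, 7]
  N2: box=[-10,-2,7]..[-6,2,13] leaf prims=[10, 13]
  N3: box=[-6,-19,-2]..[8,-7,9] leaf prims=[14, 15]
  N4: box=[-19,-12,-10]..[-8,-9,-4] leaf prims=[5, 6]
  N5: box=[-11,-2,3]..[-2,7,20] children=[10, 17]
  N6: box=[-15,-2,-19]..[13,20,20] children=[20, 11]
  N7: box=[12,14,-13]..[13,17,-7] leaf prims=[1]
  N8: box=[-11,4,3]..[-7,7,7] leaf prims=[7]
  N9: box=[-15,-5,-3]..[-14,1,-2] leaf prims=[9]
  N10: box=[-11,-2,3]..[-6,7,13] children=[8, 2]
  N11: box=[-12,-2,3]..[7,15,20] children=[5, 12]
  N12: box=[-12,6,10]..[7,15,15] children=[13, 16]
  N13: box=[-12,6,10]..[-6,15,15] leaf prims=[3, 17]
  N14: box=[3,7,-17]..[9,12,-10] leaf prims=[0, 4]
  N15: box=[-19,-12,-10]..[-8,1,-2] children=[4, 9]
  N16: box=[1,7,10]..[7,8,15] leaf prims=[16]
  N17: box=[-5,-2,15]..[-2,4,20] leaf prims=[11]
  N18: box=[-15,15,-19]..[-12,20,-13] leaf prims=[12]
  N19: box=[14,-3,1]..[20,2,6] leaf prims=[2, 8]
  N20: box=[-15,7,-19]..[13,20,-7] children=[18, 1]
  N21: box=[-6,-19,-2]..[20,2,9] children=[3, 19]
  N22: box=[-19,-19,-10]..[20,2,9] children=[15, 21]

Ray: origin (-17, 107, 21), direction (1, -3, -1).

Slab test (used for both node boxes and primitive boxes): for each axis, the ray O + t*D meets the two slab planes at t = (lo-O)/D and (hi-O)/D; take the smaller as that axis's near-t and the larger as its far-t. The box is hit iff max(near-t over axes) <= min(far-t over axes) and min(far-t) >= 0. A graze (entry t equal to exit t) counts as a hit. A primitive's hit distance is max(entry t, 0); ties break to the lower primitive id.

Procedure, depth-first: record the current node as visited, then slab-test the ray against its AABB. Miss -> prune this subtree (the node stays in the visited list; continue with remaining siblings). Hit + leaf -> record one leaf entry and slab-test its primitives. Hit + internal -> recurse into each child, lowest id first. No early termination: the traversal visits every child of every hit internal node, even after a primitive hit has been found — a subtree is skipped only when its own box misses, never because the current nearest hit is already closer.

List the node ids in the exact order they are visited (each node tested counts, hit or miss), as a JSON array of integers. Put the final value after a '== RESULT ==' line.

Walk:
N0 x:[-2,37] y:[29,42] z:[1,40] -> hit [29,37], descend [6, 22]
  N6 x:[2,30] y:[29,109/3] z:[1,40] -> hit [29,30], descend [11, 20]
    N11 x:[5,24] y:[92/3,109/3] z:[1,18] -> miss, prune
    N20 x:[2,30] y:[29,100/3] z:[28,40] -> hit [29,30], descend [1, 18]
      N1 x:[20,30] y:[30,100/3] z:[28,38] -> hit [30,30], descend [7, 14]
        N7 x:[29,30] y:[30,31] z:[28,34] -> hit [30,30] leaf, test {P1@t=30}
        N14 x:[20,26] y:[95/3,100/3] z:[31,38] -> miss, prune
      N18 x:[2,5] y:[29,92/3] z:[34,40] -> miss, prune
  N22 x:[-2,37] y:[35,42] z:[12,31] -> miss, prune

order=[0, 6, 11, 20, 1, 7, 14, 18, 22]  |boxes|=9  |leaves|=1  hit=P1

== RESULT ==
[0, 6, 11, 20, 1, 7, 14, 18, 22]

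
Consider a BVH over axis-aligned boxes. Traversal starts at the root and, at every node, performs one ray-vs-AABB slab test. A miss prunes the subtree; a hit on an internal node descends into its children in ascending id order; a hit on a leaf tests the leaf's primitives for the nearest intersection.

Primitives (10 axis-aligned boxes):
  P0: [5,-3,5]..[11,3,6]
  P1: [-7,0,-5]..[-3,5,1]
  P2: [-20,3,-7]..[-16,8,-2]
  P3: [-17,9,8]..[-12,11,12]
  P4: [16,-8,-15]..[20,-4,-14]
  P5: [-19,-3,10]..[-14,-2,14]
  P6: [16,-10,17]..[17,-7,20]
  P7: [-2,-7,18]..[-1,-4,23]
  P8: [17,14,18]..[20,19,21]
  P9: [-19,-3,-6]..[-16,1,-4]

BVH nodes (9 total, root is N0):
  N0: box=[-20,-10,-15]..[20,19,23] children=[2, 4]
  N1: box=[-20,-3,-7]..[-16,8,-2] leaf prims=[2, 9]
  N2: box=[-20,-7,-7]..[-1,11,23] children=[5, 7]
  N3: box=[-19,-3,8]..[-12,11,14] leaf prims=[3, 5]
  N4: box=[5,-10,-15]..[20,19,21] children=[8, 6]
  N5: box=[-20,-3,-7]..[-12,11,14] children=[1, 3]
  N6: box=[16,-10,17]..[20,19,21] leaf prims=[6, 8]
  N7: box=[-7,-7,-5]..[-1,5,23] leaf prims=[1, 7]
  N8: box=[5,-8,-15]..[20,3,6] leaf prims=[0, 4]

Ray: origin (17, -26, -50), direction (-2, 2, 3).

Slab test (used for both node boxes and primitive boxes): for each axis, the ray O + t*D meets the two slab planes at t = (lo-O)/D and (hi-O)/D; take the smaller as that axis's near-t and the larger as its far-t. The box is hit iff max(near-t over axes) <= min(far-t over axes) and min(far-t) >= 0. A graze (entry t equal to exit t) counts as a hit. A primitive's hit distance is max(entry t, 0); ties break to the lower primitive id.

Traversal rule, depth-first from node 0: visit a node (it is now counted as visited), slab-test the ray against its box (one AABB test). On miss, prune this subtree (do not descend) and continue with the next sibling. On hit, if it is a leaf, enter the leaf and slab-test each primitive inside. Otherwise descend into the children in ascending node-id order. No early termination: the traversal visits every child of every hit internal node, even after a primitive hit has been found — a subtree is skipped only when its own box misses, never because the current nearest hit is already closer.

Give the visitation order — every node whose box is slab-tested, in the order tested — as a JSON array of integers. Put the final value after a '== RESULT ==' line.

Traverse from the root:
N0 x:[-3/2,37/2] y:[8,45/2] z:[35/3,73/3] -> hit [35/3,37/2], descend [2, 4]
  N2 x:[9,37/2] y:[19/2,37/2] z:[43/3,73/3] -> hit [43/3,37/2], descend [5, 7]
    N5 x:[29/2,37/2] y:[23/2,37/2] z:[43/3,64/3] -> hit [29/2,37/2], descend [1, 3]
      N1 x:[33/2,37/2] y:[23/2,17] z:[43/3,16] -> miss, prune
      N3 x:[29/2,18] y:[23/2,37/2] z:[58/3,64/3] -> miss, prune
    N7 x:[9,12] y:[19/2,31/2] z:[15,73/3] -> miss, prune
  N4 x:[-3/2,6] y:[8,45/2] z:[35/3,71/3] -> miss, prune

Summary -> nodes [0, 2, 5, 1, 3, 7, 4]; box-tests=7; leaf-entries=0; first=miss

== RESULT ==
[0, 2, 5, 1, 3, 7, 4]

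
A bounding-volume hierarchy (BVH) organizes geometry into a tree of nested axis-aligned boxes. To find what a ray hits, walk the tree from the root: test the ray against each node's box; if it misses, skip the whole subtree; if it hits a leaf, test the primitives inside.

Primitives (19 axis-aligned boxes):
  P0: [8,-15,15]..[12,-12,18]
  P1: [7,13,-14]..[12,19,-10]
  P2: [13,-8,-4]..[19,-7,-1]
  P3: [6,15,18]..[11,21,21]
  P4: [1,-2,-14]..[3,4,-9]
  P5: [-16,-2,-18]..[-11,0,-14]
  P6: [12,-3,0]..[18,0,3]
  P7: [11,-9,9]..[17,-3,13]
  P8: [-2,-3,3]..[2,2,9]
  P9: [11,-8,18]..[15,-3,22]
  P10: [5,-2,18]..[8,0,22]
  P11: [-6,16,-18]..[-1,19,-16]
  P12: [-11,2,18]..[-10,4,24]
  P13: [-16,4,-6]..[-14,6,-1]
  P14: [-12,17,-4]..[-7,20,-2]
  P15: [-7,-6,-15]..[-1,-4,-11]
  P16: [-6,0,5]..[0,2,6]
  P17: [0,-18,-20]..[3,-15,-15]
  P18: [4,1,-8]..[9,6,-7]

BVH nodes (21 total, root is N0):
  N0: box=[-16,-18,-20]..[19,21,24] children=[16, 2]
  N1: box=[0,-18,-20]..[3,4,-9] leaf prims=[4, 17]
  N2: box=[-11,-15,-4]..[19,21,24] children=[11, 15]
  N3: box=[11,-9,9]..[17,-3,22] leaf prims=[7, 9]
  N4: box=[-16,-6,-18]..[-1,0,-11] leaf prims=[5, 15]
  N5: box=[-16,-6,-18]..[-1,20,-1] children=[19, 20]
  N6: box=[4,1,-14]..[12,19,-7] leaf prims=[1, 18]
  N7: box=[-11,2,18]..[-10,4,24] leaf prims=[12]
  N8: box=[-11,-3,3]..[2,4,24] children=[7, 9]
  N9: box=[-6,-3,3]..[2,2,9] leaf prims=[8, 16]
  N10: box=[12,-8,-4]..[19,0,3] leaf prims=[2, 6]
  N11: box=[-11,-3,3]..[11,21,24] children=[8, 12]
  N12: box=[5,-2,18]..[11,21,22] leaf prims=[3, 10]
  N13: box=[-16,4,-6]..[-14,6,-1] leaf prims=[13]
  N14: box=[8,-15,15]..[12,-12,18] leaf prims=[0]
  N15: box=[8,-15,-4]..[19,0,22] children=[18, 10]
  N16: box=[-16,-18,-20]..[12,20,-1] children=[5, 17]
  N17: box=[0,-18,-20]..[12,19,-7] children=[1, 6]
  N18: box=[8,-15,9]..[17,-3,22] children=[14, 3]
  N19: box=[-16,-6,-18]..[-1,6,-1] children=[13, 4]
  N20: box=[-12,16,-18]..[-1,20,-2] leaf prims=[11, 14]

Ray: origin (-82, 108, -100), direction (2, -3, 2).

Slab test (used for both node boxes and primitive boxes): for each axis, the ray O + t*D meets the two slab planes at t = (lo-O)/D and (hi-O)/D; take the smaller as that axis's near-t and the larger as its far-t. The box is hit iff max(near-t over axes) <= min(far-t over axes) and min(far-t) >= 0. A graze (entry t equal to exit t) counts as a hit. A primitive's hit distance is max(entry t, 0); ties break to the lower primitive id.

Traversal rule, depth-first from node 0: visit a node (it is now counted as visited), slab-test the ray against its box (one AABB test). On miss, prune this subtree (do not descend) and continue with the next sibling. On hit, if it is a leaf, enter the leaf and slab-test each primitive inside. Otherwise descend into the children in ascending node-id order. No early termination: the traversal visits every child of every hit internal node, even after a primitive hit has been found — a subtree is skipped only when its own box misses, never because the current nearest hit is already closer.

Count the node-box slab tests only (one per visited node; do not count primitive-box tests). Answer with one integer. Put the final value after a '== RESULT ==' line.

Trace the traversal:
N0 x:[33,101/2] y:[29,42] z:[40,62] -> hit [40,42], descend [2, 16]
  N2 x:[71/2,101/2] y:[29,41] z:[48,62] -> miss, prune
  N16 x:[33,47] y:[88/3,42] z:[40,99/2] -> hit [40,42], descend [5, 17]
    N5 x:[33,81/2] y:[88/3,38] z:[41,99/2] -> miss, prune
    N17 x:[41,47] y:[89/3,42] z:[40,93/2] -> hit [41,42], descend [1, 6]
      N1 x:[41,85/2] y:[104/3,42] z:[40,91/2] -> hit [41,42] leaf, test {P4(miss), P17@t=41}
      N6 x:[43,47] y:[89/3,107/3] z:[43,93/2] -> miss, prune

Visited [0, 2, 16, 5, 17, 1, 6]. Tests: 7 box, 1 leaf. Nearest: P17.

== RESULT ==
7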